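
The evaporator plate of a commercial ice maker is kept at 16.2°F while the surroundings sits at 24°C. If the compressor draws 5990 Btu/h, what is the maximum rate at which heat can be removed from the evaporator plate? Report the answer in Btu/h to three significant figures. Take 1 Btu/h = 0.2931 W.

48300 Btu/h

In absolute terms T_C = 264.37 K and T_H = 297.15 K, so ΔT = 32.78 K.
COP_Carnot = T_C/ΔT = 264.37/32.78 = 8.066.
Q̇_max = COP_Carnot × Ẇ = 8.066 × 5990 Btu/h = 48310 Btu/h.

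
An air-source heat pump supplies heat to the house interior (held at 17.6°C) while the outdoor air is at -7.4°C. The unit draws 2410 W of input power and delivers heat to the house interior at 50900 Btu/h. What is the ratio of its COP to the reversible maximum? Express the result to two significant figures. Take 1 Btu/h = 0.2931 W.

0.53

Converting, Q̇_H = 50900 Btu/h = 14920 W, so COP_actual = Q̇_H/Ẇ = 14920/2410 = 6.190.
In absolute terms T_C = 265.75 K and T_H = 290.75 K, so ΔT = 25.00 K.
COP_Carnot = T_H/ΔT = 290.75/25.00 = 11.63.
η_II = COP_actual/COP_Carnot = 6.190/11.63 = 0.5323.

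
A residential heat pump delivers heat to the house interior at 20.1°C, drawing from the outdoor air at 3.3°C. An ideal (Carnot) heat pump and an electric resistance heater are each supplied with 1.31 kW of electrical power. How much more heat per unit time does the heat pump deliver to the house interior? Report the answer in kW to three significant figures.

In absolute terms T_C = 276.45 K and T_H = 293.25 K, so ΔT = 16.80 K.
COP_Carnot = T_H/ΔT = 293.25/16.80 = 17.46.
The heat pump delivers Q̇_H = COP × Ẇ = 22.87 kW; the resistance heater delivers Ẇ = 1.310 kW.
Extra = (COP − 1)·Ẇ = 21.56 kW.

21.6 kW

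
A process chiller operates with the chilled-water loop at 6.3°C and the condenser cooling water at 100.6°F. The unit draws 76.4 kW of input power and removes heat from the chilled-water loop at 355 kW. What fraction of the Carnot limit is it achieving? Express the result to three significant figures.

0.529

COP_actual = Q̇_C/Ẇ = 355.0/76.40 = 4.647.
In absolute terms T_C = 279.45 K and T_H = 311.26 K, so ΔT = 31.81 K.
COP_Carnot = T_C/ΔT = 279.45/31.81 = 8.785.
η_II = COP_actual/COP_Carnot = 4.647/8.785 = 0.5289.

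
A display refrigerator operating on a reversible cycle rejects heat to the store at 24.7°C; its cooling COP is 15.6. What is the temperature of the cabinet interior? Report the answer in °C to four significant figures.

For a Carnot refrigerator COP_R = T_C/(T_H − T_C), so T_C = COP·T_H/(1 + COP).
With T_H = 297.85 K, T_C = 15.6 × 297.85/16.60 = 279.91 K.
Converting, 279.91 K = 6.76°C.

6.757 °C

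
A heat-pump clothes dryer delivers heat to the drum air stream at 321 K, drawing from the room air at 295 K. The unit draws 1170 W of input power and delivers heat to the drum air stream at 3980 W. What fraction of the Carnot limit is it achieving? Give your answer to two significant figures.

COP_actual = Q̇_H/Ẇ = 3980/1170 = 3.402.
The reservoir spacing is ΔT = 321 − 295 = 26.00 K.
COP_Carnot = T_H/ΔT = 321.00/26.00 = 12.35.
η_II = COP_actual/COP_Carnot = 3.402/12.35 = 0.2755.

0.28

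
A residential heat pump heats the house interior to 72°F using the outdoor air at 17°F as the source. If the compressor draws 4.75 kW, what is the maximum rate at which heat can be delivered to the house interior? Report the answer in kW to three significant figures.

In absolute terms T_C = 264.82 K and T_H = 295.37 K, so ΔT = 30.56 K.
COP_Carnot = T_H/ΔT = 295.37/30.56 = 9.667.
Q̇_max = COP_Carnot × Ẇ = 9.667 × 4.750 kW = 45.92 kW.

45.9 kW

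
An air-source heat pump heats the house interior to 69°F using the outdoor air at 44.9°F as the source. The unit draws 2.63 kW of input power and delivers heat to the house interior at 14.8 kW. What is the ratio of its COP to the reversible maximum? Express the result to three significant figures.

COP_actual = Q̇_H/Ẇ = 14.80/2.630 = 5.627.
In absolute terms T_C = 280.32 K and T_H = 293.71 K, so ΔT = 13.39 K.
COP_Carnot = T_H/ΔT = 293.71/13.39 = 21.94.
η_II = COP_actual/COP_Carnot = 5.627/21.94 = 0.2565.

0.257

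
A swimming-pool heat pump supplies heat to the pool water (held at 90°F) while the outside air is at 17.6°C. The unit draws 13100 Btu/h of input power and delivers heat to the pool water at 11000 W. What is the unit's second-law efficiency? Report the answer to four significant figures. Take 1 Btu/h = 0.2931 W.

Converting, Q̇_H = 11000 W = 37530 Btu/h, so COP_actual = Q̇_H/Ẇ = 37530/13100 = 2.865.
In absolute terms T_C = 290.75 K and T_H = 305.37 K, so ΔT = 14.62 K.
COP_Carnot = T_H/ΔT = 305.37/14.62 = 20.88.
η_II = COP_actual/COP_Carnot = 2.865/20.88 = 0.1372.

0.1372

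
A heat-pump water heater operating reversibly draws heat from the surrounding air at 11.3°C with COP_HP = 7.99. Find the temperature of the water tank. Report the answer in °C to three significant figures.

52.0 °C

COP_HP = T_H/(T_H − T_C) rearranges to T_H = COP·T_C/(COP − 1).
With T_C = 284.45 K, T_H = 7.99 × 284.45/6.990 = 325.14 K.
Converting, 325.14 K = 51.99°C.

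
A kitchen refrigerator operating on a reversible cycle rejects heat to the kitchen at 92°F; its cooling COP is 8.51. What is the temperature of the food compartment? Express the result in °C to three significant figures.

For a Carnot refrigerator COP_R = T_C/(T_H − T_C), so T_C = COP·T_H/(1 + COP).
With T_H = 306.48 K, T_C = 8.51 × 306.48/9.510 = 274.26 K.
Converting, 274.26 K = 1.11°C.

1.11 °C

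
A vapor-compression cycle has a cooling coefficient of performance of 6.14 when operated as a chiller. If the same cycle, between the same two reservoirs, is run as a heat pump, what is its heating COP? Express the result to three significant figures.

The first law on one cycle gives Q_H = Q_C + W, so Q_H/W = Q_C/W + 1.
COP_HP = COP_R + 1 = 6.14 + 1 = 7.14.

7.14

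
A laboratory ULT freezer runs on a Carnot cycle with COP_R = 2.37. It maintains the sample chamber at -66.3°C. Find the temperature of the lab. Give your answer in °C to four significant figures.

20.98 °C

COP_R = T_C/(T_H − T_C) gives T_H − T_C = T_C/COP.
With T_C = 206.85 K, T_H = 206.85 × (1 + 1/2.37) = 294.13 K.
Converting, 294.13 K = 20.98°C.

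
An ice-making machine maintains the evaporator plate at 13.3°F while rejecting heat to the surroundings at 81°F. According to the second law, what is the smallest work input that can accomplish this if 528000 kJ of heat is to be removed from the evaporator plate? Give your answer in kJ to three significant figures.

75600 kJ

In absolute terms T_C = 262.76 K and T_H = 300.37 K, so ΔT = 37.61 K.
The reversible limit is COP_R = T_C/ΔT = 6.986, so W_min = Q_C/COP = Q_C·ΔT/T_C.
W_min = 528000 × 37.61/262.76 = 75580 kJ.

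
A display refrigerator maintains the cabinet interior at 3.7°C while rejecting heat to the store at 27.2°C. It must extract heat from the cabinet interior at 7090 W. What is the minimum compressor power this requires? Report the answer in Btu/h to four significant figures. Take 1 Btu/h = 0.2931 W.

In absolute terms T_C = 276.85 K and T_H = 300.35 K, so ΔT = 23.50 K.
COP_Carnot = T_C/ΔT = 276.85/23.50 = 11.78.
Ẇ_min = Q̇/COP_Carnot = 7090/11.78 = 601.8 W = 2053 Btu/h.

2053 Btu/h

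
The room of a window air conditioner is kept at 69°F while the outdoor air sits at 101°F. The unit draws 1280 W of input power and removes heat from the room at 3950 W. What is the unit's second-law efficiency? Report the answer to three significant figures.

COP_actual = Q̇_C/Ẇ = 3950/1280 = 3.086.
In absolute terms T_C = 293.71 K and T_H = 311.48 K, so ΔT = 17.78 K.
COP_Carnot = T_C/ΔT = 293.71/17.78 = 16.52.
η_II = COP_actual/COP_Carnot = 3.086/16.52 = 0.1868.

0.187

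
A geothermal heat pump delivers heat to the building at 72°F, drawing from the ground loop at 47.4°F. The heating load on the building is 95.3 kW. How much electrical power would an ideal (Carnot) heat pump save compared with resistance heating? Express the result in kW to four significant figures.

90.89 kW

In absolute terms T_C = 281.71 K and T_H = 295.37 K, so ΔT = 13.67 K.
COP_Carnot = T_H/ΔT = 295.37/13.67 = 21.61.
Resistance heating needs Ẇ_res = Q̇_H = 95.30 kW; the reversible heat pump needs only Ẇ_hp = Q̇_H/COP = 4.409 kW.
Saving = 95.30 − 4.409 = 90.89 kW.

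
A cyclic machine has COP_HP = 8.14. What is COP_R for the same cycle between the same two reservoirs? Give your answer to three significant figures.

Since Q_H = Q_C + W for any cycle, COP_R = Q_C/W = Q_H/W − 1.
COP_R = 8.14 − 1 = 7.14.

7.14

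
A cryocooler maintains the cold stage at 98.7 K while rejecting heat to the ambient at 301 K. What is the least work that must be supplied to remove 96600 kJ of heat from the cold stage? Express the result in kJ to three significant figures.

198000 kJ

The reservoir spacing is ΔT = 301 − 98.7 = 202.3 K.
The reversible limit is COP_R = T_C/ΔT = 0.4879, so W_min = Q_C/COP = Q_C·ΔT/T_C.
W_min = 96600 × 202.3/98.70 = 198000 kJ.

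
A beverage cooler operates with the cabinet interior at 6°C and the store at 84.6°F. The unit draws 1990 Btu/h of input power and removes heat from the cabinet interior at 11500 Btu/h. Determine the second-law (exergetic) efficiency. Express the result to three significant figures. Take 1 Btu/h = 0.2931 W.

COP_actual = Q̇_C/Ẇ = 11500/1990 = 5.779.
In absolute terms T_C = 279.15 K and T_H = 302.37 K, so ΔT = 23.22 K.
COP_Carnot = T_C/ΔT = 279.15/23.22 = 12.02.
η_II = COP_actual/COP_Carnot = 5.779/12.02 = 0.4807.

0.481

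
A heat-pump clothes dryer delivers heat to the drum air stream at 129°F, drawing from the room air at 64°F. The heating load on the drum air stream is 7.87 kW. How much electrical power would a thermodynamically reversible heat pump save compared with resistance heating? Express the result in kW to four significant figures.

In absolute terms T_C = 290.93 K and T_H = 327.04 K, so ΔT = 36.11 K.
COP_Carnot = T_H/ΔT = 327.04/36.11 = 9.056.
Resistance heating needs Ẇ_res = Q̇_H = 7.870 kW; the reversible heat pump needs only Ẇ_hp = Q̇_H/COP = 0.8690 kW.
Saving = 7.870 − 0.8690 = 7.001 kW.

7.001 kW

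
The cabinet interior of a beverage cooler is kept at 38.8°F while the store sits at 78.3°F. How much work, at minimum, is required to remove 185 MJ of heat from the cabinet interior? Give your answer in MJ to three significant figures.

14.7 MJ

In absolute terms T_C = 276.93 K and T_H = 298.87 K, so ΔT = 21.94 K.
The reversible limit is COP_R = T_C/ΔT = 12.62, so W_min = Q_C/COP = Q_C·ΔT/T_C.
W_min = 185.0 × 21.94/276.93 = 14.66 MJ.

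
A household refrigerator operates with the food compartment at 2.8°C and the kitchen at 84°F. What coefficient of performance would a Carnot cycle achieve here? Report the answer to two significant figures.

In absolute terms T_C = 275.95 K and T_H = 302.04 K, so ΔT = 26.09 K.
For a reversible cycle, COP_Carnot = T_C/ΔT = 275.95/26.09 = 10.58.

11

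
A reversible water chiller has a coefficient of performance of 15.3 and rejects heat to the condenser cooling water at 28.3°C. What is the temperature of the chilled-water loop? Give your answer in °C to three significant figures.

9.81 °C

For a Carnot refrigerator COP_R = T_C/(T_H − T_C), so T_C = COP·T_H/(1 + COP).
With T_H = 301.45 K, T_C = 15.3 × 301.45/16.30 = 282.96 K.
Converting, 282.96 K = 9.81°C.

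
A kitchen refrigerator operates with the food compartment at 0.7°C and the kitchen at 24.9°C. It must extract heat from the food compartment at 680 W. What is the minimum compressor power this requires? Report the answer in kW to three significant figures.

0.0601 kW

In absolute terms T_C = 273.85 K and T_H = 298.05 K, so ΔT = 24.20 K.
COP_Carnot = T_C/ΔT = 273.85/24.20 = 11.32.
Ẇ_min = Q̇/COP_Carnot = 680.0/11.32 = 60.09 W = 0.06009 kW.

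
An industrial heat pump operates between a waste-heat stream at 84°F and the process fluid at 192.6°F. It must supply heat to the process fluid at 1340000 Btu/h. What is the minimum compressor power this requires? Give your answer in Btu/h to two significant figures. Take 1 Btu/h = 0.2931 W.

In absolute terms T_C = 302.04 K and T_H = 362.37 K, so ΔT = 60.33 K.
COP_Carnot = T_H/ΔT = 362.37/60.33 = 6.006.
Ẇ_min = Q̇/COP_Carnot = 1340000/6.006 = 223100 Btu/h.

220000 Btu/h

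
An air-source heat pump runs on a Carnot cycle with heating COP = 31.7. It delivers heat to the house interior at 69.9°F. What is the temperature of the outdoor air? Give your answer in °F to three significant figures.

53.2 °F

COP_HP = T_H/(T_H − T_C) gives T_H − T_C = T_H/COP.
With T_H = 294.21 K, T_C = 294.21 × (1 − 1/31.7) = 284.92 K.
Converting, 284.92 K = 53.19°F.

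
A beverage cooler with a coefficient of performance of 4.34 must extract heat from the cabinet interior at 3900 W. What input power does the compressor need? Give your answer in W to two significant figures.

Ẇ = Q̇_C/COP = 3900/4.34 = 898.6 W.

900 W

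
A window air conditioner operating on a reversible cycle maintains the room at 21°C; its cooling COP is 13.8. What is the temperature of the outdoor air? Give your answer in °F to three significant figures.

108 °F

COP_R = T_C/(T_H − T_C) gives T_H − T_C = T_C/COP.
With T_C = 294.15 K, T_H = 294.15 × (1 + 1/13.8) = 315.47 K.
Converting, 315.47 K = 108.17°F.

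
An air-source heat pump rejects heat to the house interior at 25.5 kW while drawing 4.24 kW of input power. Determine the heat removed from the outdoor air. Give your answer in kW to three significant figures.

For a cyclic device the first law requires Q̇_H = Q̇_C + Ẇ.
Q̇_C = Q̇_H − Ẇ = 21.26 kW.

21.3 kW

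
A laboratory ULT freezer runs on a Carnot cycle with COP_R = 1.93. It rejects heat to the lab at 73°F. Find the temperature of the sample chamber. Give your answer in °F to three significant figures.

-109 °F

For a Carnot refrigerator COP_R = T_C/(T_H − T_C), so T_C = COP·T_H/(1 + COP).
With T_H = 295.93 K, T_C = 1.93 × 295.93/2.930 = 194.93 K.
Converting, 194.93 K = -108.80°F.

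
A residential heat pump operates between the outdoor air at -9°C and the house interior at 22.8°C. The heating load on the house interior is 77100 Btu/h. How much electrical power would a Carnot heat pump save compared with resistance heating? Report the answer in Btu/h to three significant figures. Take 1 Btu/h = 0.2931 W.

68800 Btu/h

In absolute terms T_C = 264.15 K and T_H = 295.95 K, so ΔT = 31.80 K.
COP_Carnot = T_H/ΔT = 295.95/31.80 = 9.307.
Resistance heating needs Ẇ_res = Q̇_H = 77100 Btu/h; the reversible heat pump needs only Ẇ_hp = Q̇_H/COP = 8284 Btu/h.
Saving = 77100 − 8284 = 68820 Btu/h.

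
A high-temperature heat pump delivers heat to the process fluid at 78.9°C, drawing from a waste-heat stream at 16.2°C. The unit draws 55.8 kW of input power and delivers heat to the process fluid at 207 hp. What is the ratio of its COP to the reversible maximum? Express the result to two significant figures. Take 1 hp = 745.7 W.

0.49

Converting, Q̇_H = 207.0 hp = 154.4 kW, so COP_actual = Q̇_H/Ẇ = 154.4/55.80 = 2.766.
In absolute terms T_C = 289.35 K and T_H = 352.05 K, so ΔT = 62.70 K.
COP_Carnot = T_H/ΔT = 352.05/62.70 = 5.615.
η_II = COP_actual/COP_Carnot = 2.766/5.615 = 0.4927.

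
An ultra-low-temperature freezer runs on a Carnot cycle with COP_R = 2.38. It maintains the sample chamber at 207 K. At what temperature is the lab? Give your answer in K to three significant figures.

COP_R = T_C/(T_H − T_C) gives T_H − T_C = T_C/COP.
With T_C = 207.00 K, T_H = 207.00 × (1 + 1/2.38) = 293.97 K.

294 K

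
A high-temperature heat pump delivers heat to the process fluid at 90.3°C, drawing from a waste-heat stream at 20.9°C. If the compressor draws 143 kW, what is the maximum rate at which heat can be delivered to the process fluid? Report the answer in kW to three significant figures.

In absolute terms T_C = 294.05 K and T_H = 363.45 K, so ΔT = 69.40 K.
COP_Carnot = T_H/ΔT = 363.45/69.40 = 5.237.
Q̇_max = COP_Carnot × Ẇ = 5.237 × 143.0 kW = 748.9 kW.

749 kW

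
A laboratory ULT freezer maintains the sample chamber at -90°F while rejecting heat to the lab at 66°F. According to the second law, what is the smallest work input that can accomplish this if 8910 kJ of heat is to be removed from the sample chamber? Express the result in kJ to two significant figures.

In absolute terms T_C = 205.37 K and T_H = 292.04 K, so ΔT = 86.67 K.
The reversible limit is COP_R = T_C/ΔT = 2.370, so W_min = Q_C/COP = Q_C·ΔT/T_C.
W_min = 8910 × 86.67/205.37 = 3760 kJ.

3800 kJ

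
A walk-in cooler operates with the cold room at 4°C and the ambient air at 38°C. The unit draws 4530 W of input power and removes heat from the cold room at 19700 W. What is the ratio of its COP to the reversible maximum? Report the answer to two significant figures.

COP_actual = Q̇_C/Ẇ = 19700/4530 = 4.349.
In absolute terms T_C = 277.15 K and T_H = 311.15 K, so ΔT = 34.00 K.
COP_Carnot = T_C/ΔT = 277.15/34.00 = 8.151.
η_II = COP_actual/COP_Carnot = 4.349/8.151 = 0.5335.

0.53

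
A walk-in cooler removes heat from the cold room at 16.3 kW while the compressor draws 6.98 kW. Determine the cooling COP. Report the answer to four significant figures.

2.335

The first law gives Q̇_H = Q̇_C + Ẇ, so the three rates are Q̇_C = 16.30, Q̇_H = 23.28, Ẇ = 6.980 kW.
COP_R = Q̇_C/Ẇ = 16.30/6.980 = 2.335.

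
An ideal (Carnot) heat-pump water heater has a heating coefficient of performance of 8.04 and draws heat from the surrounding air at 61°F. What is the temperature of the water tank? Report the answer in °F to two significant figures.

130 °F

COP_HP = T_H/(T_H − T_C) rearranges to T_H = COP·T_C/(COP − 1).
With T_C = 289.26 K, T_H = 8.04 × 289.26/7.040 = 330.35 K.
Converting, 330.35 K = 134.96°F.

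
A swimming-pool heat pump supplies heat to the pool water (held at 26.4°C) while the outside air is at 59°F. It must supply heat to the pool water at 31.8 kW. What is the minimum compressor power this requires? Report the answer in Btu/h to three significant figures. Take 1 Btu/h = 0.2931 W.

4130 Btu/h

In absolute terms T_C = 288.15 K and T_H = 299.55 K, so ΔT = 11.40 K.
COP_Carnot = T_H/ΔT = 299.55/11.40 = 26.28.
Ẇ_min = Q̇/COP_Carnot = 31.80/26.28 = 1.210 kW = 4129 Btu/h.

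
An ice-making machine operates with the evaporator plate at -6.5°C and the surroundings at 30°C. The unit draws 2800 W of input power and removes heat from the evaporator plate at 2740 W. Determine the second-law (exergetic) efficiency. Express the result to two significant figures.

0.13

COP_actual = Q̇_C/Ẇ = 2740/2800 = 0.9786.
In absolute terms T_C = 266.65 K and T_H = 303.15 K, so ΔT = 36.50 K.
COP_Carnot = T_C/ΔT = 266.65/36.50 = 7.305.
η_II = COP_actual/COP_Carnot = 0.9786/7.305 = 0.1340.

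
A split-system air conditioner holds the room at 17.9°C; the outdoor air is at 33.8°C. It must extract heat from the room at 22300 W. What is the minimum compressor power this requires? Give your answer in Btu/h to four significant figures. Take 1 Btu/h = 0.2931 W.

In absolute terms T_C = 291.05 K and T_H = 306.95 K, so ΔT = 15.90 K.
COP_Carnot = T_C/ΔT = 291.05/15.90 = 18.31.
Ẇ_min = Q̇/COP_Carnot = 22300/18.31 = 1218 W = 4156 Btu/h.

4156 Btu/h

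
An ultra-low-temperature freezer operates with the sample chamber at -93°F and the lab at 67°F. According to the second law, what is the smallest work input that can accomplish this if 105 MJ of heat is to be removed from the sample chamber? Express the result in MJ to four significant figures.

In absolute terms T_C = 203.71 K and T_H = 292.59 K, so ΔT = 88.89 K.
The reversible limit is COP_R = T_C/ΔT = 2.292, so W_min = Q_C/COP = Q_C·ΔT/T_C.
W_min = 105.0 × 88.89/203.71 = 45.82 MJ.

45.82 MJ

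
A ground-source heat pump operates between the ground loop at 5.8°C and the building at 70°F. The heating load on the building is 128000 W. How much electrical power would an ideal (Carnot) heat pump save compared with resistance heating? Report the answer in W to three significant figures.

In absolute terms T_C = 278.95 K and T_H = 294.26 K, so ΔT = 15.31 K.
COP_Carnot = T_H/ΔT = 294.26/15.31 = 19.22.
Resistance heating needs Ẇ_res = Q̇_H = 128000 W; the reversible heat pump needs only Ẇ_hp = Q̇_H/COP = 6660 W.
Saving = 128000 − 6660 = 121300 W.

121000 W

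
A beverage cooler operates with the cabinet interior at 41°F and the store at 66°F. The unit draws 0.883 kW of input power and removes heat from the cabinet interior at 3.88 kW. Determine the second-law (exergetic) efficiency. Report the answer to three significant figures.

0.219

COP_actual = Q̇_C/Ẇ = 3.880/0.8830 = 4.394.
In absolute terms T_C = 278.15 K and T_H = 292.04 K, so ΔT = 13.89 K.
COP_Carnot = T_C/ΔT = 278.15/13.89 = 20.03.
η_II = COP_actual/COP_Carnot = 4.394/20.03 = 0.2194.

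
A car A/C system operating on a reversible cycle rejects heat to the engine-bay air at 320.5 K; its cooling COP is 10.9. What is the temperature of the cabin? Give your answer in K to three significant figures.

For a Carnot refrigerator COP_R = T_C/(T_H − T_C), so T_C = COP·T_H/(1 + COP).
With T_H = 320.50 K, T_C = 10.9 × 320.50/11.90 = 293.57 K.

294 K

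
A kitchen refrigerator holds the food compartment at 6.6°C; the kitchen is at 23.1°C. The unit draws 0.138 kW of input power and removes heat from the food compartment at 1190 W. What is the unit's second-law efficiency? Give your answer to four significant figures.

Converting, Q̇_C = 1190 W = 1.190 kW, so COP_actual = Q̇_C/Ẇ = 1.190/0.1380 = 8.623.
In absolute terms T_C = 279.75 K and T_H = 296.25 K, so ΔT = 16.50 K.
COP_Carnot = T_C/ΔT = 279.75/16.50 = 16.95.
η_II = COP_actual/COP_Carnot = 8.623/16.95 = 0.5086.

0.5086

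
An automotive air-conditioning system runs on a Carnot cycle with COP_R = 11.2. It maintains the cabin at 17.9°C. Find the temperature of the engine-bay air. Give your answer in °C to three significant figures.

COP_R = T_C/(T_H − T_C) gives T_H − T_C = T_C/COP.
With T_C = 291.05 K, T_H = 291.05 × (1 + 1/11.2) = 317.04 K.
Converting, 317.04 K = 43.89°C.

43.9 °C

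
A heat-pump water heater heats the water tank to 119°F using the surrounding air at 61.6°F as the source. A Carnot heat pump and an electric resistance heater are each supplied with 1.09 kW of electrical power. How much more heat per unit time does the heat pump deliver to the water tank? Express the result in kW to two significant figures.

In absolute terms T_C = 289.59 K and T_H = 321.48 K, so ΔT = 31.89 K.
COP_Carnot = T_H/ΔT = 321.48/31.89 = 10.08.
The heat pump delivers Q̇_H = COP × Ẇ = 10.99 kW; the resistance heater delivers Ẇ = 1.090 kW.
Extra = (COP − 1)·Ẇ = 9.899 kW.

9.9 kW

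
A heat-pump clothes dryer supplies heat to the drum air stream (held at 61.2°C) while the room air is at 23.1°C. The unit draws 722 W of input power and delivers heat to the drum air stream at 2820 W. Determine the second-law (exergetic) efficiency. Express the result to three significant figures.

0.445

COP_actual = Q̇_H/Ẇ = 2820/722.0 = 3.906.
In absolute terms T_C = 296.25 K and T_H = 334.35 K, so ΔT = 38.10 K.
COP_Carnot = T_H/ΔT = 334.35/38.10 = 8.776.
η_II = COP_actual/COP_Carnot = 3.906/8.776 = 0.4451.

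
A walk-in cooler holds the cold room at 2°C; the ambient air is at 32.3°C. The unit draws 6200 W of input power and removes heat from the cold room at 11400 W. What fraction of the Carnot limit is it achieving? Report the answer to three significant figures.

COP_actual = Q̇_C/Ẇ = 11400/6200 = 1.839.
In absolute terms T_C = 275.15 K and T_H = 305.45 K, so ΔT = 30.30 K.
COP_Carnot = T_C/ΔT = 275.15/30.30 = 9.081.
η_II = COP_actual/COP_Carnot = 1.839/9.081 = 0.2025.

0.202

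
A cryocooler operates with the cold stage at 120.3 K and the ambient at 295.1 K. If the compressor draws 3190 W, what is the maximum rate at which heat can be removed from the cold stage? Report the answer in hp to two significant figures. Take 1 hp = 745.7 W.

2.9 hp

The reservoir spacing is ΔT = 295.1 − 120.3 = 174.8 K.
COP_Carnot = T_C/ΔT = 120.30/174.8 = 0.6882.
Q̇_max = COP_Carnot × Ẇ = 0.6882 × 3190 W = 2195 W = 2.944 hp.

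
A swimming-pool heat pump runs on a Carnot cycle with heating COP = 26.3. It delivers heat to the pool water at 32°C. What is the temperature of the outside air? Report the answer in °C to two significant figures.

20 °C

COP_HP = T_H/(T_H − T_C) gives T_H − T_C = T_H/COP.
With T_H = 305.15 K, T_C = 305.15 × (1 − 1/26.3) = 293.55 K.
Converting, 293.55 K = 20.40°C.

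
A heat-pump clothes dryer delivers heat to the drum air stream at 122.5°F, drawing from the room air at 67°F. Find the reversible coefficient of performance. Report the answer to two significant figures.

In absolute terms T_C = 292.59 K and T_H = 323.43 K, so ΔT = 30.83 K.
For a reversible cycle, COP_Carnot = T_H/ΔT = 323.43/30.83 = 10.49.

10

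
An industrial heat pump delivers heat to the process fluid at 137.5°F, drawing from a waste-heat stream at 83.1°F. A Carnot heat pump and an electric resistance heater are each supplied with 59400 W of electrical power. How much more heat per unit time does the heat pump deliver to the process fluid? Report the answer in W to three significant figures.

In absolute terms T_C = 301.54 K and T_H = 331.76 K, so ΔT = 30.22 K.
COP_Carnot = T_H/ΔT = 331.76/30.22 = 10.98.
The heat pump delivers Q̇_H = COP × Ẇ = 652100 W; the resistance heater delivers Ẇ = 59400 W.
Extra = (COP − 1)·Ẇ = 592700 W.

593000 W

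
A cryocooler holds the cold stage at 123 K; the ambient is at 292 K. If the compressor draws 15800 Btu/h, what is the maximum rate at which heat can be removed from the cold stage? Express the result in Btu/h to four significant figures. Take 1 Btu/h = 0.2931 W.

The reservoir spacing is ΔT = 292 − 123 = 169.0 K.
COP_Carnot = T_C/ΔT = 123.00/169.0 = 0.7278.
Q̇_max = COP_Carnot × Ẇ = 0.7278 × 15800 Btu/h = 11500 Btu/h.

11500 Btu/h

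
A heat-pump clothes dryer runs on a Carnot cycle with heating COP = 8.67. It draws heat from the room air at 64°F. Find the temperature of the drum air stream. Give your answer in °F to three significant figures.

COP_HP = T_H/(T_H − T_C) rearranges to T_H = COP·T_C/(COP − 1).
With T_C = 290.93 K, T_H = 8.67 × 290.93/7.670 = 328.86 K.
Converting, 328.86 K = 132.28°F.

132 °F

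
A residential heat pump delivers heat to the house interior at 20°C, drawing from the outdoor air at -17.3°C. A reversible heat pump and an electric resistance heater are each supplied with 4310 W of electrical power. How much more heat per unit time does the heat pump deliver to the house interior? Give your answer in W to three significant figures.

29600 W

In absolute terms T_C = 255.85 K and T_H = 293.15 K, so ΔT = 37.30 K.
COP_Carnot = T_H/ΔT = 293.15/37.30 = 7.859.
The heat pump delivers Q̇_H = COP × Ẇ = 33870 W; the resistance heater delivers Ẇ = 4310 W.
Extra = (COP − 1)·Ẇ = 29560 W.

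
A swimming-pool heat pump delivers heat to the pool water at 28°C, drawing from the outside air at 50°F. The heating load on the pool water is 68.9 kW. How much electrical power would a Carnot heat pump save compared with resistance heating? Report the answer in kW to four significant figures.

In absolute terms T_C = 283.15 K and T_H = 301.15 K, so ΔT = 18.00 K.
COP_Carnot = T_H/ΔT = 301.15/18.00 = 16.73.
Resistance heating needs Ẇ_res = Q̇_H = 68.90 kW; the reversible heat pump needs only Ẇ_hp = Q̇_H/COP = 4.118 kW.
Saving = 68.90 − 4.118 = 64.78 kW.

64.78 kW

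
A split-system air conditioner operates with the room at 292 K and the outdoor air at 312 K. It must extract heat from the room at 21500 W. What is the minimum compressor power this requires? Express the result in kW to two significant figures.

The reservoir spacing is ΔT = 312 − 292 = 20.00 K.
COP_Carnot = T_C/ΔT = 292.00/20.00 = 14.60.
Ẇ_min = Q̇/COP_Carnot = 21500/14.60 = 1473 W = 1.473 kW.

1.5 kW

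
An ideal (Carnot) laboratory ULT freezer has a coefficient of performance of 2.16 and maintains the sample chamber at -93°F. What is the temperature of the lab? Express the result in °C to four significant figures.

24.86 °C

COP_R = T_C/(T_H − T_C) gives T_H − T_C = T_C/COP.
With T_C = 203.71 K, T_H = 203.71 × (1 + 1/2.16) = 298.01 K.
Converting, 298.01 K = 24.86°C.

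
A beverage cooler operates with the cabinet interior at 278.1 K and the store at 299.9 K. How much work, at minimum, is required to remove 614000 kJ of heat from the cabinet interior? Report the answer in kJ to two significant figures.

48000 kJ

The reservoir spacing is ΔT = 299.9 − 278.1 = 21.80 K.
The reversible limit is COP_R = T_C/ΔT = 12.76, so W_min = Q_C/COP = Q_C·ΔT/T_C.
W_min = 614000 × 21.80/278.10 = 48130 kJ.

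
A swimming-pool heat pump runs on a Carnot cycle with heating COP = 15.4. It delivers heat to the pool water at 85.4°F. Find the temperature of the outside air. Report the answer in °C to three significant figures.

10.0 °C

COP_HP = T_H/(T_H − T_C) gives T_H − T_C = T_H/COP.
With T_H = 302.82 K, T_C = 302.82 × (1 − 1/15.4) = 283.15 K.
Converting, 283.15 K = 10.00°C.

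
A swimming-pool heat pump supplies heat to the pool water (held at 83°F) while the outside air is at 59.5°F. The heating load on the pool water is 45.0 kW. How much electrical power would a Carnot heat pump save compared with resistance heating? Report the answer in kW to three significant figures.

In absolute terms T_C = 288.43 K and T_H = 301.48 K, so ΔT = 13.06 K.
COP_Carnot = T_H/ΔT = 301.48/13.06 = 23.09.
Resistance heating needs Ẇ_res = Q̇_H = 45.00 kW; the reversible heat pump needs only Ẇ_hp = Q̇_H/COP = 1.949 kW.
Saving = 45.00 − 1.949 = 43.05 kW.

43.1 kW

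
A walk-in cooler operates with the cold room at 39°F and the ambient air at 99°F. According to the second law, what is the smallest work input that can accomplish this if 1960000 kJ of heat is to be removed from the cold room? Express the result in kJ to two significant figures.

240000 kJ

In absolute terms T_C = 277.04 K and T_H = 310.37 K, so ΔT = 33.33 K.
The reversible limit is COP_R = T_C/ΔT = 8.311, so W_min = Q_C/COP = Q_C·ΔT/T_C.
W_min = 1960000 × 33.33/277.04 = 235800 kJ.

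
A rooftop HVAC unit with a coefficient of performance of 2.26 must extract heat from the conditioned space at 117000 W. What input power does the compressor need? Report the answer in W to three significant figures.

Ẇ = Q̇_C/COP = 117000/2.26 = 51770 W.

51800 W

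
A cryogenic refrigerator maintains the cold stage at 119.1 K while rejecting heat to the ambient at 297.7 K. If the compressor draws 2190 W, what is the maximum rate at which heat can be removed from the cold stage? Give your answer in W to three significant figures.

The reservoir spacing is ΔT = 297.7 − 119.1 = 178.6 K.
COP_Carnot = T_C/ΔT = 119.10/178.6 = 0.6669.
Q̇_max = COP_Carnot × Ẇ = 0.6669 × 2190 W = 1460 W.

1460 W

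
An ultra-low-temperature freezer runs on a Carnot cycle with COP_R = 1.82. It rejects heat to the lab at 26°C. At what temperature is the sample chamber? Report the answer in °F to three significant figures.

For a Carnot refrigerator COP_R = T_C/(T_H − T_C), so T_C = COP·T_H/(1 + COP).
With T_H = 299.15 K, T_C = 1.82 × 299.15/2.820 = 193.07 K.
Converting, 193.07 K = -112.15°F.

-112 °F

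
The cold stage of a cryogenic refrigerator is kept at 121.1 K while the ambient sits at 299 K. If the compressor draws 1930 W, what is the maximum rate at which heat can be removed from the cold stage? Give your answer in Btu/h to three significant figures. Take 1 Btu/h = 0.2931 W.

4480 Btu/h

The reservoir spacing is ΔT = 299 − 121.1 = 177.9 K.
COP_Carnot = T_C/ΔT = 121.10/177.9 = 0.6807.
Q̇_max = COP_Carnot × Ẇ = 0.6807 × 1930 W = 1314 W = 4482 Btu/h.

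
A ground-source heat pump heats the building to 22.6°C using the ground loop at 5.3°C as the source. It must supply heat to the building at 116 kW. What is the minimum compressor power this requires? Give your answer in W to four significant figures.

6785 W

In absolute terms T_C = 278.45 K and T_H = 295.75 K, so ΔT = 17.30 K.
COP_Carnot = T_H/ΔT = 295.75/17.30 = 17.10.
Ẇ_min = Q̇/COP_Carnot = 116.0/17.10 = 6.785 kW = 6785 W.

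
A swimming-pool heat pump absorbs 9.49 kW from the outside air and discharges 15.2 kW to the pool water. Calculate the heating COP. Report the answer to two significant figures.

2.7

The first law gives Q̇_H = Q̇_C + Ẇ, so the three rates are Q̇_C = 9.490, Q̇_H = 15.20, Ẇ = 5.710 kW.
COP_HP = Q̇_H/Ẇ = 15.20/5.710 = 2.662.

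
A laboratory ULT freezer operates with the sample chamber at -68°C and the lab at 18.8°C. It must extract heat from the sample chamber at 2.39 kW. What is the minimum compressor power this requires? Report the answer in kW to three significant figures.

In absolute terms T_C = 205.15 K and T_H = 291.95 K, so ΔT = 86.80 K.
COP_Carnot = T_C/ΔT = 205.15/86.80 = 2.363.
Ẇ_min = Q̇/COP_Carnot = 2.390/2.363 = 1.011 kW.

1.01 kW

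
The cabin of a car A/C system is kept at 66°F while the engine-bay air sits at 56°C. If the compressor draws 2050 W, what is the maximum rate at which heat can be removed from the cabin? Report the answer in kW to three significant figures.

16.1 kW

In absolute terms T_C = 292.04 K and T_H = 329.15 K, so ΔT = 37.11 K.
COP_Carnot = T_C/ΔT = 292.04/37.11 = 7.869.
Q̇_max = COP_Carnot × Ẇ = 7.869 × 2050 W = 16130 W = 16.13 kW.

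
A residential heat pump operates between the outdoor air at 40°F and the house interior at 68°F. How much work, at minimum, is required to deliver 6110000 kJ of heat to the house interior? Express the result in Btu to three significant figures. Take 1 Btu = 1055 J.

In absolute terms T_C = 277.59 K and T_H = 293.15 K, so ΔT = 15.56 K.
The reversible limit is COP_HP = T_H/ΔT = 18.85, so W_min = Q_H/COP = Q_H·ΔT/T_H.
W_min = 6110000 × 15.56/293.15 = 324200 kJ = 307300 Btu.

307000 Btu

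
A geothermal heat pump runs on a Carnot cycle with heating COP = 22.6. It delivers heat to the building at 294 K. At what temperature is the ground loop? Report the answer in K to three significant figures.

281 K

COP_HP = T_H/(T_H − T_C) gives T_H − T_C = T_H/COP.
With T_H = 294.00 K, T_C = 294.00 × (1 − 1/22.6) = 280.99 K.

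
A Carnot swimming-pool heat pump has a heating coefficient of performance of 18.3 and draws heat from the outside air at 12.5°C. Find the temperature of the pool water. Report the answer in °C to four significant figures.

29.01 °C

COP_HP = T_H/(T_H − T_C) rearranges to T_H = COP·T_C/(COP − 1).
With T_C = 285.65 K, T_H = 18.3 × 285.65/17.30 = 302.16 K.
Converting, 302.16 K = 29.01°C.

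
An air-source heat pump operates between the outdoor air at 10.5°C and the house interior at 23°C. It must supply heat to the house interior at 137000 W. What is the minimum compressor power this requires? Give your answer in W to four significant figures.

In absolute terms T_C = 283.65 K and T_H = 296.15 K, so ΔT = 12.50 K.
COP_Carnot = T_H/ΔT = 296.15/12.50 = 23.69.
Ẇ_min = Q̇/COP_Carnot = 137000/23.69 = 5783 W.

5783 W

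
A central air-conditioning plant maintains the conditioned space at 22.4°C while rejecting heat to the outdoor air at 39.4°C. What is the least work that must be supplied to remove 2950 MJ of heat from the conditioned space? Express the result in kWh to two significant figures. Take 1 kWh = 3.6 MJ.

In absolute terms T_C = 295.55 K and T_H = 312.55 K, so ΔT = 17.00 K.
The reversible limit is COP_R = T_C/ΔT = 17.39, so W_min = Q_C/COP = Q_C·ΔT/T_C.
W_min = 2950 × 17.00/295.55 = 169.7 MJ = 47.13 kWh.

47 kWh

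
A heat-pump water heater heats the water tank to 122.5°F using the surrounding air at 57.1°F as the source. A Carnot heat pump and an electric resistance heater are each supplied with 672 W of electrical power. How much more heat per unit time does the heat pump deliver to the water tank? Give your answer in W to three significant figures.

5310 W

In absolute terms T_C = 287.09 K and T_H = 323.43 K, so ΔT = 36.33 K.
COP_Carnot = T_H/ΔT = 323.43/36.33 = 8.902.
The heat pump delivers Q̇_H = COP × Ẇ = 5982 W; the resistance heater delivers Ẇ = 672.0 W.
Extra = (COP − 1)·Ẇ = 5310 W.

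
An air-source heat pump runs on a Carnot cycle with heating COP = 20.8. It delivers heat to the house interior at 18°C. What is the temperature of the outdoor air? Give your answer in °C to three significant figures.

COP_HP = T_H/(T_H − T_C) gives T_H − T_C = T_H/COP.
With T_H = 291.15 K, T_C = 291.15 × (1 − 1/20.8) = 277.15 K.
Converting, 277.15 K = 4.00°C.

4.00 °C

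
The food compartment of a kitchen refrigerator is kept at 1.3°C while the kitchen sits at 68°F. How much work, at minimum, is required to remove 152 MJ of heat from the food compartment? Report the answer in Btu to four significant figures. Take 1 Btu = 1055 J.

9817 Btu

In absolute terms T_C = 274.45 K and T_H = 293.15 K, so ΔT = 18.70 K.
The reversible limit is COP_R = T_C/ΔT = 14.68, so W_min = Q_C/COP = Q_C·ΔT/T_C.
W_min = 152.0 × 18.70/274.45 = 10.36 MJ = 9817 Btu.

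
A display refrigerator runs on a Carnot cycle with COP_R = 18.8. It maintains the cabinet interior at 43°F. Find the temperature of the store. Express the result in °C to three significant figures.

21.0 °C

COP_R = T_C/(T_H − T_C) gives T_H − T_C = T_C/COP.
With T_C = 279.26 K, T_H = 279.26 × (1 + 1/18.8) = 294.12 K.
Converting, 294.12 K = 20.97°C.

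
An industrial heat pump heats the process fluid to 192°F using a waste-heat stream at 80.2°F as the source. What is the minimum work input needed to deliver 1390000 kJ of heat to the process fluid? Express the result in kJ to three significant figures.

In absolute terms T_C = 299.93 K and T_H = 362.04 K, so ΔT = 62.11 K.
The reversible limit is COP_HP = T_H/ΔT = 5.829, so W_min = Q_H/COP = Q_H·ΔT/T_H.
W_min = 1390000 × 62.11/362.04 = 238500 kJ.

238000 kJ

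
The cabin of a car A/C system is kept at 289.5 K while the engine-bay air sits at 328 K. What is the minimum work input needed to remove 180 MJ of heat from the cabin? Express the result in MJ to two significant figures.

The reservoir spacing is ΔT = 328 − 289.5 = 38.50 K.
The reversible limit is COP_R = T_C/ΔT = 7.519, so W_min = Q_C/COP = Q_C·ΔT/T_C.
W_min = 180.0 × 38.50/289.50 = 23.94 MJ.

24 MJ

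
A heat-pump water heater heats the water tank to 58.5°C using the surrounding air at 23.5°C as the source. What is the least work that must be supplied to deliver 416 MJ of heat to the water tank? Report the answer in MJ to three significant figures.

In absolute terms T_C = 296.65 K and T_H = 331.65 K, so ΔT = 35.00 K.
The reversible limit is COP_HP = T_H/ΔT = 9.476, so W_min = Q_H/COP = Q_H·ΔT/T_H.
W_min = 416.0 × 35.00/331.65 = 43.90 MJ.

43.9 MJ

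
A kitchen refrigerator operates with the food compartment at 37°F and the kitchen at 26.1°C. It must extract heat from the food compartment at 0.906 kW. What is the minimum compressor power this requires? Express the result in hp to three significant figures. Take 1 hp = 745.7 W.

0.103 hp

In absolute terms T_C = 275.93 K and T_H = 299.25 K, so ΔT = 23.32 K.
COP_Carnot = T_C/ΔT = 275.93/23.32 = 11.83.
Ẇ_min = Q̇/COP_Carnot = 0.9060/11.83 = 0.07658 kW = 0.1027 hp.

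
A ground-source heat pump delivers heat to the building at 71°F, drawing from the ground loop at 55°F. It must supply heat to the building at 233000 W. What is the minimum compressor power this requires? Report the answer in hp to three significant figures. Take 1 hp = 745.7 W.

9.42 hp

In absolute terms T_C = 285.93 K and T_H = 294.82 K, so ΔT = 8.889 K.
COP_Carnot = T_H/ΔT = 294.82/8.889 = 33.17.
Ẇ_min = Q̇/COP_Carnot = 233000/33.17 = 7025 W = 9.421 hp.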